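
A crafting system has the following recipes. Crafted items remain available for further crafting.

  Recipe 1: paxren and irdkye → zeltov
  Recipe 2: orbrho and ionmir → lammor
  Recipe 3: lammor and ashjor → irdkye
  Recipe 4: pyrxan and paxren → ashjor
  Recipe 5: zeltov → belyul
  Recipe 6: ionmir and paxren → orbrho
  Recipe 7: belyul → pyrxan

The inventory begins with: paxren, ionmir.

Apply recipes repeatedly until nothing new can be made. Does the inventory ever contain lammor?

Using Recipe 6, ionmir and paxren make orbrho.
orbrho and ionmir → lammor (Recipe 2).

Yes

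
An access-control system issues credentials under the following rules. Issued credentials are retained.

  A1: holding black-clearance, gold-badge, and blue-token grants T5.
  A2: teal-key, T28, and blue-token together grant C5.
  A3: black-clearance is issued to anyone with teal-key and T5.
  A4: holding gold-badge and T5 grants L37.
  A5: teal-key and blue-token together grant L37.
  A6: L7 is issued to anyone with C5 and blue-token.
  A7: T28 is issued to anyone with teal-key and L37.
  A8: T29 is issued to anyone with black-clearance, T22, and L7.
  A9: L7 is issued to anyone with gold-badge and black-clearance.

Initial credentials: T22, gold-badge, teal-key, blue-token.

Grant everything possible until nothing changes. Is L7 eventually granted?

Yes

Holding teal-key and blue-token grants L37 (A5).
Holding teal-key and L37 grants T28 (A7).
Holding teal-key, T28, and blue-token grants C5 (A2).
Holding C5 and blue-token grants L7 (A6).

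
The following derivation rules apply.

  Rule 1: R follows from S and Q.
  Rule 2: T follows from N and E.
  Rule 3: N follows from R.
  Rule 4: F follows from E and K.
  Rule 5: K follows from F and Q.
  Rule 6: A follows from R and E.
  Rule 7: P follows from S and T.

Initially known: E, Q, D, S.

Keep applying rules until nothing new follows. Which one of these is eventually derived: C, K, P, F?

P

S and Q hold, so R follows (Rule 1).
From R, Rule 3 gives N.
N and E hold, so T follows (Rule 2).
From S and T, Rule 7 gives P.
K would need F and Q (Rule 5), but F is never established. F would need E and K (Rule 4), but K is never established. No rule produces C, and it is not given.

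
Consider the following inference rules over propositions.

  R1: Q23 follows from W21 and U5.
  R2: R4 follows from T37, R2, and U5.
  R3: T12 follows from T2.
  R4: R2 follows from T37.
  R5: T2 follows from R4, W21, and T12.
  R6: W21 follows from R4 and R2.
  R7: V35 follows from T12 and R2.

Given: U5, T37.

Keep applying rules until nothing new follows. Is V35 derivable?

No

V35 would need T12 and R2 (R7), but T12 is never established.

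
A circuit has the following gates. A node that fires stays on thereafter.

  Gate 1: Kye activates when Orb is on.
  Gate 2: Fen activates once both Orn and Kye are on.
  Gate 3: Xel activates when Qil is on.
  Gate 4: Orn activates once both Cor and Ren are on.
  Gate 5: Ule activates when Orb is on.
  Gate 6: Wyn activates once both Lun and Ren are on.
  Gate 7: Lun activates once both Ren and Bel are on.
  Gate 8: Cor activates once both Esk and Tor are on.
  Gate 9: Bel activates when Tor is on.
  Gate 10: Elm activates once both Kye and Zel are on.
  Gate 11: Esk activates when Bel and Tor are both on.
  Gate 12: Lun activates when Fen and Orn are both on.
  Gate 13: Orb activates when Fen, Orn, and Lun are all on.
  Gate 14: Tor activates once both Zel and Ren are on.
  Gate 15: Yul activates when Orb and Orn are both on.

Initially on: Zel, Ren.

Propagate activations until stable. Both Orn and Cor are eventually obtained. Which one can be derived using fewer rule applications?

Cor

Cor: Gate 14: Zel and Ren on → Tor on. Tor is on, so Bel activates (Gate 9). Gate 11: Bel and Tor on → Esk on. Esk and Tor are on, so Cor activates (Gate 8). [4 rule applications]
Orn: Gate 14: Zel and Ren on → Tor on. Tor is on, so Bel activates (Gate 9). Gate 11: Bel and Tor on → Esk on. Esk and Tor are on, so Cor activates (Gate 8). Gate 4: Cor and Ren on → Orn on. [5 rule applications]
Cor needs fewer.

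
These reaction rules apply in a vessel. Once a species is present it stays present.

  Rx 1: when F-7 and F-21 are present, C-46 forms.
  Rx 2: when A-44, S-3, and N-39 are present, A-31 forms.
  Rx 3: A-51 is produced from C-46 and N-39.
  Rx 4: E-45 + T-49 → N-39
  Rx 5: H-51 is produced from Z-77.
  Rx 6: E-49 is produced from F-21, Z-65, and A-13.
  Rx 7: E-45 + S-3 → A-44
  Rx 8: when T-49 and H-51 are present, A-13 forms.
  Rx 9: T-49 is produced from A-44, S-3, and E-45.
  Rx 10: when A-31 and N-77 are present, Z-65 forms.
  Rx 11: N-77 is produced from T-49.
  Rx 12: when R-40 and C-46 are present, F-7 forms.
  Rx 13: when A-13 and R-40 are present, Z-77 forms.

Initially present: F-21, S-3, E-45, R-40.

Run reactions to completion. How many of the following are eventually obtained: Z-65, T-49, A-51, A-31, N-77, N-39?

E-45 and S-3 present → A-44 forms (Rx 7).
A-44, S-3, and E-45 present → T-49 forms (Rx 9).
E-45 and T-49 present → N-39 forms (Rx 4).
T-49 present → N-77 forms (Rx 11).
A-44, S-3, and N-39 present → A-31 forms (Rx 2).
A-31 and N-77 present → Z-65 forms (Rx 10).
Z-65: reached.
T-49: reached.
A-51 would need C-46 and N-39 (Rx 3), but C-46 never forms.
A-31: reached.
N-77: reached.
N-39: reached.
Reached: Z-65, T-49, A-31, N-77, and N-39 — 5 of the 6.

5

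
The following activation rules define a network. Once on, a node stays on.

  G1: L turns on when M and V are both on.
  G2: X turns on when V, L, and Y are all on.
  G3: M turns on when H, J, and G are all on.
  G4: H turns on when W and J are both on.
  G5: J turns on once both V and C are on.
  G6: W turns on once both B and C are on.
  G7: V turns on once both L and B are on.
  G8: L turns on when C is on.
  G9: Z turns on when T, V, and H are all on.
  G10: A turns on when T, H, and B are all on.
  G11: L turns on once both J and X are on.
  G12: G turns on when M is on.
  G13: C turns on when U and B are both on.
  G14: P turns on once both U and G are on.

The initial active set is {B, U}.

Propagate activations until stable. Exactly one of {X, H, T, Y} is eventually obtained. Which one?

H

G13: U and B on → C on.
G6: B and C on → W on.
G8: C on → L on.
L and B are on, so V turns on (G7).
G5: V and C on → J on.
G4: W and J on → H on.
X would need V, L, and Y (G2), but Y never turns on. No rule produces Y, and it is not given. No rule produces T, and it is not given.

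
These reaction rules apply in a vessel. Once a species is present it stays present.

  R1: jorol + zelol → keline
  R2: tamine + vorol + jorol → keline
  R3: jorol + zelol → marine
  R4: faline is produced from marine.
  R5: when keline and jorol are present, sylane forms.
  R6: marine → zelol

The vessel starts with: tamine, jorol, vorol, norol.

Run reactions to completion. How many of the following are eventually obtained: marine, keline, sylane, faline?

tamine, vorol, and jorol present → keline forms (R2).
keline and jorol present → sylane forms (R5).
marine would need jorol and zelol (R3), but zelol never forms.
keline: reached.
sylane: reached.
faline would need marine (R4), but marine never forms.
Reached: keline and sylane — 2 of the 4.

2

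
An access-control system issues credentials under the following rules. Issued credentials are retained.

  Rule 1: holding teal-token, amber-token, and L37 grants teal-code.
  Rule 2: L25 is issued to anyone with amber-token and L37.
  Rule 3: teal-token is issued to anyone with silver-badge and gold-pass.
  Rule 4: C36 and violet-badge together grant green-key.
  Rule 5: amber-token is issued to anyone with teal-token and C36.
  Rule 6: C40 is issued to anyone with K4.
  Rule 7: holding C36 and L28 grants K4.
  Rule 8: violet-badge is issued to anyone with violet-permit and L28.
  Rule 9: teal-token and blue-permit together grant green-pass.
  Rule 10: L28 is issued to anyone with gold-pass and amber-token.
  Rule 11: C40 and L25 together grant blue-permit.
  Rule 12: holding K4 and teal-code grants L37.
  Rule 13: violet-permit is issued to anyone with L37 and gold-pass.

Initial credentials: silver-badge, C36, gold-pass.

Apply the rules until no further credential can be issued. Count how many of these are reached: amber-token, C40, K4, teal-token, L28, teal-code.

Holding silver-badge and gold-pass grants teal-token (Rule 3).
Holding teal-token and C36 grants amber-token (Rule 5).
Holding gold-pass and amber-token grants L28 (Rule 10).
Holding C36 and L28 grants K4 (Rule 7).
Holding K4 grants C40 (Rule 6).
amber-token: reached.
C40: reached.
K4: reached.
teal-token: reached.
L28: reached.
teal-code would need teal-token, amber-token, and L37 (Rule 1), but L37 is never granted.
Reached: amber-token, C40, K4, teal-token, and L28 — 5 of the 6.

5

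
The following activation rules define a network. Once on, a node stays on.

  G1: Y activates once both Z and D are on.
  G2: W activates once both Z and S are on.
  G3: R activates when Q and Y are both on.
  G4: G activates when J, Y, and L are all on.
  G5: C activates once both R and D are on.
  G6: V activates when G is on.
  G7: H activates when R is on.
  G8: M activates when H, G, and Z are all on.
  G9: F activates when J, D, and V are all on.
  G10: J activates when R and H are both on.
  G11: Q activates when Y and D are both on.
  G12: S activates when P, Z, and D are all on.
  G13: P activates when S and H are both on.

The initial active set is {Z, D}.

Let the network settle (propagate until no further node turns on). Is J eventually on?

Yes

Z and D are on, so Y activates (G1).
G11: Y and D on → Q on.
Q and Y are on, so R activates (G3).
R is on, so H activates (G7).
G10: R and H on → J on.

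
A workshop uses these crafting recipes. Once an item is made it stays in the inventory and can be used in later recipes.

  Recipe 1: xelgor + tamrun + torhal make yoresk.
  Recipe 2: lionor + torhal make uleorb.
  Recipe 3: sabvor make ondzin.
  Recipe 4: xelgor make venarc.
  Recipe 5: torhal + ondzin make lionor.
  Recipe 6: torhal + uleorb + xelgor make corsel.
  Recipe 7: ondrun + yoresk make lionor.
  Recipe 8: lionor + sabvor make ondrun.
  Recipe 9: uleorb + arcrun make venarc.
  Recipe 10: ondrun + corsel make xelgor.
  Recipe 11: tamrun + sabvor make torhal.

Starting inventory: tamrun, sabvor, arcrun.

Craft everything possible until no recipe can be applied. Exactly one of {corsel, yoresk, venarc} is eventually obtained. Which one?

Using Recipe 11, tamrun and sabvor make torhal.
Using Recipe 3, sabvor makes ondzin.
torhal + ondzin → lionor (Recipe 5).
Using Recipe 2, lionor and torhal make uleorb.
uleorb + arcrun → venarc (Recipe 9).
corsel would need torhal, uleorb, and xelgor (Recipe 6), but xelgor is never obtained. yoresk would need xelgor, tamrun, and torhal (Recipe 1), but xelgor is never obtained.

venarc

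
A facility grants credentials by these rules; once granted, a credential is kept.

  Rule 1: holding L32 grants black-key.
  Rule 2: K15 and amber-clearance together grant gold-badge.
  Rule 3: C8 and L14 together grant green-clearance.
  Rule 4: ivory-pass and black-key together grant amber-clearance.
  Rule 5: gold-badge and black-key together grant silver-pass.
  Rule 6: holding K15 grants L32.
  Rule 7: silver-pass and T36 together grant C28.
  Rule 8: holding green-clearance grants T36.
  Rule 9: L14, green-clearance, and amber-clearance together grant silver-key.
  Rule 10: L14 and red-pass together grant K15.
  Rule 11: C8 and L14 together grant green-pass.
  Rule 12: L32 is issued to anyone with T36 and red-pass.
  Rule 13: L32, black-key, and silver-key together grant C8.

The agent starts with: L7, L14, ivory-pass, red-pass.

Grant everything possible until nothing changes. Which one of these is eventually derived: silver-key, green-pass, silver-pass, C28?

Holding L14 and red-pass grants K15 (Rule 10).
Holding K15 grants L32 (Rule 6).
Holding L32 grants black-key (Rule 1).
Holding ivory-pass and black-key grants amber-clearance (Rule 4).
Holding K15 and amber-clearance grants gold-badge (Rule 2).
Holding gold-badge and black-key grants silver-pass (Rule 5).
silver-key would need L14, green-clearance, and amber-clearance (Rule 9), but green-clearance is never granted. green-pass would need C8 and L14 (Rule 11), but C8 is never granted. C28 would need silver-pass and T36 (Rule 7), but T36 is never granted.

silver-pass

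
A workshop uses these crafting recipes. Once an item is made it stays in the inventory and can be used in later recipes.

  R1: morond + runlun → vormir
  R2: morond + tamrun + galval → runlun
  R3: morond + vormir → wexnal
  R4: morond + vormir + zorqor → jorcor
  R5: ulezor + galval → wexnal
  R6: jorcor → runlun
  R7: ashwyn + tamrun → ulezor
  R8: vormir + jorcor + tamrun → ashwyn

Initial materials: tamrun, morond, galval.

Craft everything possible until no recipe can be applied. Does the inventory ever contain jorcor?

No

jorcor would need morond, vormir, and zorqor (R4), but zorqor is never obtained.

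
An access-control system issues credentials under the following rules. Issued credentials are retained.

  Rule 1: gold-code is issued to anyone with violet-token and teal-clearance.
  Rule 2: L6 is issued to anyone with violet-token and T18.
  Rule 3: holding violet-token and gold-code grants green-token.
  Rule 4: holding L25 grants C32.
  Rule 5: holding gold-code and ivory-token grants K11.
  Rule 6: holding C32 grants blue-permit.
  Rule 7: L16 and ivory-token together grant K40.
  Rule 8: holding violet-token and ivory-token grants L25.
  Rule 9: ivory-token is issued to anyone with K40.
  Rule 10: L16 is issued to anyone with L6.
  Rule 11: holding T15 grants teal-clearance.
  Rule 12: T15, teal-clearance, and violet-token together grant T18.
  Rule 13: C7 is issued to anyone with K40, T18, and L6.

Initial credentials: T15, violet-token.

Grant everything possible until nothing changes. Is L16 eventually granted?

Holding T15 grants teal-clearance (Rule 11).
Holding T15, teal-clearance, and violet-token grants T18 (Rule 12).
Holding violet-token and T18 grants L6 (Rule 2).
Holding L6 grants L16 (Rule 10).

Yes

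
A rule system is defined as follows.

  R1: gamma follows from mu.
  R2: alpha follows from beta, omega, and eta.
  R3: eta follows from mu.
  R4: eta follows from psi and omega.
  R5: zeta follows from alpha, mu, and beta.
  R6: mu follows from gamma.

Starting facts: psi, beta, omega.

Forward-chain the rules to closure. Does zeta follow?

zeta would need alpha, mu, and beta (R5), but mu is never established.

No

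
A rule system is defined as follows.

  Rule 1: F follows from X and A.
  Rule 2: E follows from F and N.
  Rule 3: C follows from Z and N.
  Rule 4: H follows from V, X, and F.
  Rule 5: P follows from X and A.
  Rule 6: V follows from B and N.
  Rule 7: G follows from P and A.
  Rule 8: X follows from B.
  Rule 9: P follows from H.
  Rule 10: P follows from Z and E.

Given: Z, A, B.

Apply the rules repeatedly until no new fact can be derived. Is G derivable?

Yes

B holds, so X follows (Rule 8).
From X and A, Rule 5 gives P.
From P and A, Rule 7 gives G.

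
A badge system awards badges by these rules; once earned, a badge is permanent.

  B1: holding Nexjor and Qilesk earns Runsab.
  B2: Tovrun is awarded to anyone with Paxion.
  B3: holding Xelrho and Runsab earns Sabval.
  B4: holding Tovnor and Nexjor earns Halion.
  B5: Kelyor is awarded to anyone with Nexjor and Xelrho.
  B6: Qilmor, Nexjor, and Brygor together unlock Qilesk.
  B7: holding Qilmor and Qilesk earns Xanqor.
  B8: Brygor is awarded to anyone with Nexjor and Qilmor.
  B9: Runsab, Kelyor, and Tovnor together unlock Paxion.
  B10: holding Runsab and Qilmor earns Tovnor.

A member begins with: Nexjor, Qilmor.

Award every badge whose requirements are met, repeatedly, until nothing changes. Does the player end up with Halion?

With Nexjor and Qilmor, Brygor is earned (B8).
With Qilmor, Nexjor, and Brygor, Qilesk is earned (B6).
With Nexjor and Qilesk, Runsab is earned (B1).
With Runsab and Qilmor, Tovnor is earned (B10).
With Tovnor and Nexjor, Halion is earned (B4).

Yes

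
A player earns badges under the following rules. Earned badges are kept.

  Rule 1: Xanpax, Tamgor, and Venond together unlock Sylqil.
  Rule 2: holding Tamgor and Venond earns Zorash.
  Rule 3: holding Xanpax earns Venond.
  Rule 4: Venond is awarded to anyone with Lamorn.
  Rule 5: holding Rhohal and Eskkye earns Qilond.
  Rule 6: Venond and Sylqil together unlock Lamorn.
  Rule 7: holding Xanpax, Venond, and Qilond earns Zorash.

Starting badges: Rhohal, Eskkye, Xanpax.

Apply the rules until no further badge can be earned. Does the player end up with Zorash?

Yes

With Xanpax, Venond is earned (Rule 3).
With Rhohal and Eskkye, Qilond is earned (Rule 5).
With Xanpax, Venond, and Qilond, Zorash is earned (Rule 7).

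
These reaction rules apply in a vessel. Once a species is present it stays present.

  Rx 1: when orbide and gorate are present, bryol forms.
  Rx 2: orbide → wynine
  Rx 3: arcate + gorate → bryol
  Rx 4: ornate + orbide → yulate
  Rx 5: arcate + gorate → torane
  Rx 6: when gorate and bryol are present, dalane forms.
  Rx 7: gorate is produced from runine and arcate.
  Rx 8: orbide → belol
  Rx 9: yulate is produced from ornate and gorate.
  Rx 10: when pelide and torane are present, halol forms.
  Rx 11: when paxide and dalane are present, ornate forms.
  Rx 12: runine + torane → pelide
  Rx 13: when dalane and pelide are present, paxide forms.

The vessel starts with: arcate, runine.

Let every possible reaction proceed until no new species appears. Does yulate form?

Yes

runine and arcate present → gorate forms (Rx 7).
arcate and gorate present → torane forms (Rx 5).
arcate and gorate present → bryol forms (Rx 3).
runine and torane present → pelide forms (Rx 12).
gorate and bryol present → dalane forms (Rx 6).
dalane and pelide present → paxide forms (Rx 13).
paxide and dalane present → ornate forms (Rx 11).
ornate and gorate present → yulate forms (Rx 9).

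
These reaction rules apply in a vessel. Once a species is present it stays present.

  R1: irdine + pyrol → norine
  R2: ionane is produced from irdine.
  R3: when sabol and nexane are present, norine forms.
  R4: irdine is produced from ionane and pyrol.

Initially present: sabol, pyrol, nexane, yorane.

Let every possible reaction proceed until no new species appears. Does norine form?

Yes

sabol and nexane present → norine forms (R3).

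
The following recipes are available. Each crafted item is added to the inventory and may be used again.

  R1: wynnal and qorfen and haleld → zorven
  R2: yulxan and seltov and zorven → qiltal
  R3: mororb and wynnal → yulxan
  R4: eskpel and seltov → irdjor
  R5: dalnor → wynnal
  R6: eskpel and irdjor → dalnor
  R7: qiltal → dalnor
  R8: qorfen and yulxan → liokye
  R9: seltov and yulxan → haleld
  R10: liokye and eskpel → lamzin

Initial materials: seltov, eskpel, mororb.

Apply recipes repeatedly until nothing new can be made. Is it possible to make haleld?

Using R4, eskpel and seltov make irdjor.
eskpel and irdjor → dalnor (R6).
Using R5, dalnor makes wynnal.
Using R3, mororb and wynnal make yulxan.
seltov and yulxan → haleld (R9).

Yes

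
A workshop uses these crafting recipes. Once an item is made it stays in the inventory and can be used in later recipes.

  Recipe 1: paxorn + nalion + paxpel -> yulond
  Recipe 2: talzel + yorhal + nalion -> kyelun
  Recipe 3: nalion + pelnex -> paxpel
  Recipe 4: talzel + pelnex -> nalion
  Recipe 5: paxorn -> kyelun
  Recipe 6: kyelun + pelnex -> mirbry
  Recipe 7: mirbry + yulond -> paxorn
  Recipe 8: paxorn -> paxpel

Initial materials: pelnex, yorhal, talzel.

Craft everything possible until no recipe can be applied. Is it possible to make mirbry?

Yes

talzel + pelnex -> nalion (Recipe 4).
talzel + yorhal + nalion -> kyelun (Recipe 2).
Using Recipe 6, kyelun and pelnex make mirbry.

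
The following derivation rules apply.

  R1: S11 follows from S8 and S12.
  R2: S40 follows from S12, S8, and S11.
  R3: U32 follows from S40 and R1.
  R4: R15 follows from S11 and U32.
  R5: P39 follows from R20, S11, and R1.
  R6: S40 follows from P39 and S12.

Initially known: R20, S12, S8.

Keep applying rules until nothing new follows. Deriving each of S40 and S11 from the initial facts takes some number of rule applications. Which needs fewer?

S11

S11: S8 and S12 hold, so S11 follows (R1). [1 rule application]
S40: From S8 and S12, R1 gives S11. S12, S8, and S11 hold, so S40 follows (R2). [2 rule applications]
S11 needs fewer.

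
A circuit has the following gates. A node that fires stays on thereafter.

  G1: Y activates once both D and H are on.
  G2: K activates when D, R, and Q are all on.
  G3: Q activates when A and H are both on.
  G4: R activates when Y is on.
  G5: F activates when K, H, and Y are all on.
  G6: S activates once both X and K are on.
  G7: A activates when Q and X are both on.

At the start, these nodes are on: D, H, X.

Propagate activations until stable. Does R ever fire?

G1: D and H on → Y on.
Y is on, so R activates (G4).

Yes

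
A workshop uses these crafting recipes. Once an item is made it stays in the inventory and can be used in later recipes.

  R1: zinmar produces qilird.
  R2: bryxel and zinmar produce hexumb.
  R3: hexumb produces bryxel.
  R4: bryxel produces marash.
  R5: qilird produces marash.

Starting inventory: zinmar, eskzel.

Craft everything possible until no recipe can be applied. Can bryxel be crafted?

No

bryxel would need hexumb (R3), but hexumb is never obtained.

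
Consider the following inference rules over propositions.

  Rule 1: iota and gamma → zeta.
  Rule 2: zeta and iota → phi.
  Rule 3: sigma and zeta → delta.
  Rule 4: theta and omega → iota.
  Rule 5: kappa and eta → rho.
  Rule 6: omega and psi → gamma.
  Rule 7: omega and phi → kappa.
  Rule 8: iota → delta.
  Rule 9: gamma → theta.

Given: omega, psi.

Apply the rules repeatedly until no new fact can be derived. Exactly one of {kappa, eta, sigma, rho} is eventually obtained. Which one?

omega and psi hold, so gamma follows (Rule 6).
From gamma, Rule 9 gives theta.
From theta and omega, Rule 4 gives iota.
iota and gamma hold, so zeta follows (Rule 1).
zeta and iota hold, so phi follows (Rule 2).
From omega and phi, Rule 7 gives kappa.
No rule produces eta, and it is not given. rho would need kappa and eta (Rule 5), but eta is never established. No rule produces sigma, and it is not given.

kappa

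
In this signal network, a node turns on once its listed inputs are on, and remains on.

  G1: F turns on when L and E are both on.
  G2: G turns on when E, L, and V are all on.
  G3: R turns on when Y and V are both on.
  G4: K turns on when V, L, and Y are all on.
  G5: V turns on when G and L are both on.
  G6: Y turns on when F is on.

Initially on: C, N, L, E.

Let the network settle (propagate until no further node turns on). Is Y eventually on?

L and E are on, so F turns on (G1).
F is on, so Y turns on (G6).

Yes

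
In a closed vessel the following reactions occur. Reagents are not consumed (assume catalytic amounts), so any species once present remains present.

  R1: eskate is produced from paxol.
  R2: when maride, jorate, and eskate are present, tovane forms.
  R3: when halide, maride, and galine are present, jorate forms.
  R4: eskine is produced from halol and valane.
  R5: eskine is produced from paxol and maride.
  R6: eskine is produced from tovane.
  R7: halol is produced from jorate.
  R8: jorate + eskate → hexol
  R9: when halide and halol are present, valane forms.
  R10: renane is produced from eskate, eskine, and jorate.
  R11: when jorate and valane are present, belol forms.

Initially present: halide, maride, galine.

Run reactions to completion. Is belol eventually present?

halide, maride, and galine present → jorate forms (R3).
jorate present → halol forms (R7).
halide and halol present → valane forms (R9).
jorate and valane present → belol forms (R11).

Yes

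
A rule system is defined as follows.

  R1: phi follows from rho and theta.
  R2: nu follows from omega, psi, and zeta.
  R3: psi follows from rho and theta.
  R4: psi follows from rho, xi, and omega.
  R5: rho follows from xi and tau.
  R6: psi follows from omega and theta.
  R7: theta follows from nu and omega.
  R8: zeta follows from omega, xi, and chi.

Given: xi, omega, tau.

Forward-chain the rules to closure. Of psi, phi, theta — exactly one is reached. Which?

psi

xi and tau hold, so rho follows (R5).
rho, xi, and omega hold, so psi follows (R4).
phi would need rho and theta (R1), but theta is never established. theta would need nu and omega (R7), but nu is never established.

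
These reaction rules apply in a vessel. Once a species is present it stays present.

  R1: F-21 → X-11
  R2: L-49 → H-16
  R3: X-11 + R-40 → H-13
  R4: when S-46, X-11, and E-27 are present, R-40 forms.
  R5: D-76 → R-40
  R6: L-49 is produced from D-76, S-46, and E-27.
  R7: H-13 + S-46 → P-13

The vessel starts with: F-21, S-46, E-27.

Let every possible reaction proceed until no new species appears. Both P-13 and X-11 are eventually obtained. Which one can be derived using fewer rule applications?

X-11: F-21 present → X-11 forms (R1). [1 rule application]
P-13: F-21 present → X-11 forms (R1). S-46, X-11, and E-27 present → R-40 forms (R4). X-11 and R-40 present → H-13 forms (R3). H-13 and S-46 present → P-13 forms (R7). [4 rule applications]
X-11 needs fewer.

X-11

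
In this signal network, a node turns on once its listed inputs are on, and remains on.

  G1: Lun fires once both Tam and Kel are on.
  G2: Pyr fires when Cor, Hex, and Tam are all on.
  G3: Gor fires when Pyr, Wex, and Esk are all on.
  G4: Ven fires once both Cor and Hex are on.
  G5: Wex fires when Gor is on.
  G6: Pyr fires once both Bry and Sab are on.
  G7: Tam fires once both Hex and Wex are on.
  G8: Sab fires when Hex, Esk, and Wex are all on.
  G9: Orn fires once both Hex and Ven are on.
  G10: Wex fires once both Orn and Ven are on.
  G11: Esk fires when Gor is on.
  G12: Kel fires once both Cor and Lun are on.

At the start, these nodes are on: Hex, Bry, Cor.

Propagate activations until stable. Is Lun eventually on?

No

Lun would need Tam and Kel (G1), but Kel never turns on.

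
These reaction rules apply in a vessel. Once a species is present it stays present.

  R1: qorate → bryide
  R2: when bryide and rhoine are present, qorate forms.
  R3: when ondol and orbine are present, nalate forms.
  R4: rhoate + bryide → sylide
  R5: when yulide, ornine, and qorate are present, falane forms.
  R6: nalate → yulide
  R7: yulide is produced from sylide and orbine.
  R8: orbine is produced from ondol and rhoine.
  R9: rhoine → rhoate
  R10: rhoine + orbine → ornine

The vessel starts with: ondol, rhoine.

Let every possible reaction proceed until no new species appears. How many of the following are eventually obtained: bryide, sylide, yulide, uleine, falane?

1

ondol and rhoine present → orbine forms (R8).
ondol and orbine present → nalate forms (R3).
nalate present → yulide forms (R6).
bryide would need qorate (R1), but qorate never forms.
sylide would need rhoate and bryide (R4), but bryide never forms.
yulide: reached.
No rule produces uleine, and it is not given.
falane would need yulide, ornine, and qorate (R5), but qorate never forms.
Reached: yulide — 1 of the 5.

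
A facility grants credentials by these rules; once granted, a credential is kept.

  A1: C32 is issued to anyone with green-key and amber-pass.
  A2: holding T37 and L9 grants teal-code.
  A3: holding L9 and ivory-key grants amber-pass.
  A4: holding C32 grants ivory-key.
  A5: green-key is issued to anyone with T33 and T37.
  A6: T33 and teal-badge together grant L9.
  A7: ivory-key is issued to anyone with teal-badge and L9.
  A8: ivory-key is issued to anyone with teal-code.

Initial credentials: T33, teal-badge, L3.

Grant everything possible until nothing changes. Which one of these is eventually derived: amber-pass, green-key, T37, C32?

amber-pass

Holding T33 and teal-badge grants L9 (A6).
Holding teal-badge and L9 grants ivory-key (A7).
Holding L9 and ivory-key grants amber-pass (A3).
C32 would need green-key and amber-pass (A1), but green-key is never granted. No rule produces T37, and it is not given. green-key would need T33 and T37 (A5), but T37 is never granted.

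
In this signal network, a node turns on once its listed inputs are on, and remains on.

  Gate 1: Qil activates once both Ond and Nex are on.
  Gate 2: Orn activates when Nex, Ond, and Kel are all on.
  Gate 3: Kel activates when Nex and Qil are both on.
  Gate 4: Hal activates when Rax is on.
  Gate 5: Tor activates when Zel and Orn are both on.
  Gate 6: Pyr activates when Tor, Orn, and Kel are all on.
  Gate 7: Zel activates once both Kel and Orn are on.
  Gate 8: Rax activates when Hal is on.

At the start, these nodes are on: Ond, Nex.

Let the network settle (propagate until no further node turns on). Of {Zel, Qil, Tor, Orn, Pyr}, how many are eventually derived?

5

Gate 1: Ond and Nex on → Qil on.
Nex and Qil are on, so Kel activates (Gate 3).
Gate 2: Nex, Ond, and Kel on → Orn on.
Kel and Orn are on, so Zel activates (Gate 7).
Gate 5: Zel and Orn on → Tor on.
Gate 6: Tor, Orn, and Kel on → Pyr on.
Zel: reached.
Qil: reached.
Tor: reached.
Orn: reached.
Pyr: reached.
All 5 are reached.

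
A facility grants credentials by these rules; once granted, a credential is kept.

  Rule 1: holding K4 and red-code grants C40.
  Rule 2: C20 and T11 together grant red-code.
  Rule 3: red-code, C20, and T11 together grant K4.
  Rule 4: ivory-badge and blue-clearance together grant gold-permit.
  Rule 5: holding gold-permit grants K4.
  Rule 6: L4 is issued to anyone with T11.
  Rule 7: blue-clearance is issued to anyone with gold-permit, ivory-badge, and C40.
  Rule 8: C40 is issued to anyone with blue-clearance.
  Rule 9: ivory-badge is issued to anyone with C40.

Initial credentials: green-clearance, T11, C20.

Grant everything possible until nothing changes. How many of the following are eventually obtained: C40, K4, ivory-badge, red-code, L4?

Holding C20 and T11 grants red-code (Rule 2).
Holding T11 grants L4 (Rule 6).
Holding red-code, C20, and T11 grants K4 (Rule 3).
Holding K4 and red-code grants C40 (Rule 1).
Holding C40 grants ivory-badge (Rule 9).
C40: reached.
K4: reached.
ivory-badge: reached.
red-code: reached.
L4: reached.
All 5 are reached.

5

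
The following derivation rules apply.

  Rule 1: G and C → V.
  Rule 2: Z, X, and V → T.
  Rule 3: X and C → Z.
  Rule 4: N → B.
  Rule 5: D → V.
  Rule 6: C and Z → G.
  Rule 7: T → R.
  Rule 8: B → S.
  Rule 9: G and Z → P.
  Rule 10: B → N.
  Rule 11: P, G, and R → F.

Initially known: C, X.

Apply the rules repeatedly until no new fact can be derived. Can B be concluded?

B would need N (Rule 4), but N is never established.

No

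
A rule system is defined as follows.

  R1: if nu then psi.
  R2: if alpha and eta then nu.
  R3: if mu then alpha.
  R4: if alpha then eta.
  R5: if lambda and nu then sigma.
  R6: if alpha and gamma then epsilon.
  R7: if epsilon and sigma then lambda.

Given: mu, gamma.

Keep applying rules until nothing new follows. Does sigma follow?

sigma would need lambda and nu (R5), but lambda is never established.

No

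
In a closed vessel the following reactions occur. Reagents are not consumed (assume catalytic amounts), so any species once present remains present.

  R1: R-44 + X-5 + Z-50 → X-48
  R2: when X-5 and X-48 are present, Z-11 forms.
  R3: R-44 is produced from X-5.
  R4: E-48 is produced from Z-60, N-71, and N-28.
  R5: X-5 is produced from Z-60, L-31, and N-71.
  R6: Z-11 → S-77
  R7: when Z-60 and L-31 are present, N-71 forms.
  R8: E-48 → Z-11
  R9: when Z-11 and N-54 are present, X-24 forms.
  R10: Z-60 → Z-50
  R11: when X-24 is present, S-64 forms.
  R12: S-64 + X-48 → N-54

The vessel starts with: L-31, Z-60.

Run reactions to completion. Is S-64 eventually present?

No

S-64 would need X-24 (R11), but X-24 never forms.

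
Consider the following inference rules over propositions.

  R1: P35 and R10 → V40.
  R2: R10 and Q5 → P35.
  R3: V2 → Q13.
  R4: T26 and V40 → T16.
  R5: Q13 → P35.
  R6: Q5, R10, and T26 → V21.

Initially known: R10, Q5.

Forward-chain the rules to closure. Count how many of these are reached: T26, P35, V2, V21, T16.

R10 and Q5 hold, so P35 follows (R2).
No rule produces T26, and it is not given.
P35: reached.
No rule produces V2, and it is not given.
V21 would need Q5, R10, and T26 (R6), but T26 is never established.
T16 would need T26 and V40 (R4), but T26 is never established.
Reached: P35 — 1 of the 5.

1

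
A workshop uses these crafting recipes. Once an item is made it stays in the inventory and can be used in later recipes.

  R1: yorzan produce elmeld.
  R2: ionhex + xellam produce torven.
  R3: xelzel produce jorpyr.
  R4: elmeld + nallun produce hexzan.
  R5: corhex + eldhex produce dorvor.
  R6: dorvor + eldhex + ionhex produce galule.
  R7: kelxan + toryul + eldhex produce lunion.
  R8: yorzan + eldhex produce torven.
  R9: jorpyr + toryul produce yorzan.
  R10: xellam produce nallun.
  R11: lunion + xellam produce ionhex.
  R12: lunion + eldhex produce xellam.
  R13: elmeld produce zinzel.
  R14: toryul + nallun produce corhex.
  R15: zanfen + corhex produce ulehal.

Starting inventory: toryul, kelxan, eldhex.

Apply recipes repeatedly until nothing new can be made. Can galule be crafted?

kelxan + toryul + eldhex → lunion (R7).
lunion + eldhex → xellam (R12).
lunion + xellam → ionhex (R11).
xellam → nallun (R10).
Using R14, toryul and nallun make corhex.
Using R5, corhex and eldhex make dorvor.
dorvor + eldhex + ionhex → galule (R6).

Yes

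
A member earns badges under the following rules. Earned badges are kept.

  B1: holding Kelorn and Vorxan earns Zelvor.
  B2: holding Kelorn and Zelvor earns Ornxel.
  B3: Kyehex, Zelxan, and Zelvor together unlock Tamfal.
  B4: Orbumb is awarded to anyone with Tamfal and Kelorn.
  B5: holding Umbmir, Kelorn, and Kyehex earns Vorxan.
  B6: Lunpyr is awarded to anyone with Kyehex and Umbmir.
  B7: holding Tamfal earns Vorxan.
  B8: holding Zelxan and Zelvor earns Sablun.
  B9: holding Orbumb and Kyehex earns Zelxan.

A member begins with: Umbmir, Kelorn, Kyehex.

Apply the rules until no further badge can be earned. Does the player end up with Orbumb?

No

Orbumb would need Tamfal and Kelorn (B4), but Tamfal is never earned.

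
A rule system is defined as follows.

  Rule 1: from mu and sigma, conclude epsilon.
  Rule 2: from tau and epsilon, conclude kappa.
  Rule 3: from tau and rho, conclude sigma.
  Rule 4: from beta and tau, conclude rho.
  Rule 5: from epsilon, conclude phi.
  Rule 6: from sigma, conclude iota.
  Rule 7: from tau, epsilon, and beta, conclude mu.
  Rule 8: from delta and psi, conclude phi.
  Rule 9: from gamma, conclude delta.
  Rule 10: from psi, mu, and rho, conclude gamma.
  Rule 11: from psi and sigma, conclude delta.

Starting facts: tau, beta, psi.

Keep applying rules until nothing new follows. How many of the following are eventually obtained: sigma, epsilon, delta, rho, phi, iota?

beta and tau hold, so rho follows (Rule 4).
From tau and rho, Rule 3 gives sigma.
From psi and sigma, Rule 11 gives delta.
sigma holds, so iota follows (Rule 6).
delta and psi hold, so phi follows (Rule 8).
sigma: reached.
epsilon would need mu and sigma (Rule 1), but mu is never established.
delta: reached.
rho: reached.
phi: reached.
iota: reached.
Reached: sigma, delta, rho, phi, and iota — 5 of the 6.

5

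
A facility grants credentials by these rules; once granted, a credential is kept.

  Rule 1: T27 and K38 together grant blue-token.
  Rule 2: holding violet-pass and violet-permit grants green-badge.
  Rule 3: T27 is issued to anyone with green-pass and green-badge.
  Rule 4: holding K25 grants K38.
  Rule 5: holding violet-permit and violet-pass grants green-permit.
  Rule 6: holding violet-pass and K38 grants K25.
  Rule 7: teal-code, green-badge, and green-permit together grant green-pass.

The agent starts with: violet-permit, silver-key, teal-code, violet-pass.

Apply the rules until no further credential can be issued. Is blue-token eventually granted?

No

blue-token would need T27 and K38 (Rule 1), but K38 is never granted.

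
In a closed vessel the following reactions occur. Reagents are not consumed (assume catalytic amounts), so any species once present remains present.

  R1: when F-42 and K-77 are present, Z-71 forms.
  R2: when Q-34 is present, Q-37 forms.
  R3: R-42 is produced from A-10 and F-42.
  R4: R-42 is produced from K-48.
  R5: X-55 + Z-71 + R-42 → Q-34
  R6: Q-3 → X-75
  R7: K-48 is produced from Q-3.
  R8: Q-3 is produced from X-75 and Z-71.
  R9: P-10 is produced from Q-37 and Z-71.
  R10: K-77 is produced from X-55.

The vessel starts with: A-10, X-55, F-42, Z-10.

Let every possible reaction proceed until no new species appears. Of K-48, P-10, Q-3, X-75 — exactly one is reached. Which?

P-10

A-10 and F-42 present → R-42 forms (R3).
X-55 present → K-77 forms (R10).
F-42 and K-77 present → Z-71 forms (R1).
X-55, Z-71, and R-42 present → Q-34 forms (R5).
Q-34 present → Q-37 forms (R2).
Q-37 and Z-71 present → P-10 forms (R9).
Q-3 would need X-75 and Z-71 (R8), but X-75 never forms. K-48 would need Q-3 (R7), but Q-3 never forms. X-75 would need Q-3 (R6), but Q-3 never forms.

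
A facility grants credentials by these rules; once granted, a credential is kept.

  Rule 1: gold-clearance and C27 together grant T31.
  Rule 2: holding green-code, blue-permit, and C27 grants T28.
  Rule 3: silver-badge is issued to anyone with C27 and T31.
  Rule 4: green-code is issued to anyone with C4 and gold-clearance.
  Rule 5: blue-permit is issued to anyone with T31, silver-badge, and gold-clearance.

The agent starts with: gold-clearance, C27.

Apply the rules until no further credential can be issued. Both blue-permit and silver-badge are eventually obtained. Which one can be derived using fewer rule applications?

silver-badge: Holding gold-clearance and C27 grants T31 (Rule 1). Holding C27 and T31 grants silver-badge (Rule 3). [2 rule applications]
blue-permit: Holding gold-clearance and C27 grants T31 (Rule 1). Holding C27 and T31 grants silver-badge (Rule 3). Holding T31, silver-badge, and gold-clearance grants blue-permit (Rule 5). [3 rule applications]
silver-badge needs fewer.

silver-badge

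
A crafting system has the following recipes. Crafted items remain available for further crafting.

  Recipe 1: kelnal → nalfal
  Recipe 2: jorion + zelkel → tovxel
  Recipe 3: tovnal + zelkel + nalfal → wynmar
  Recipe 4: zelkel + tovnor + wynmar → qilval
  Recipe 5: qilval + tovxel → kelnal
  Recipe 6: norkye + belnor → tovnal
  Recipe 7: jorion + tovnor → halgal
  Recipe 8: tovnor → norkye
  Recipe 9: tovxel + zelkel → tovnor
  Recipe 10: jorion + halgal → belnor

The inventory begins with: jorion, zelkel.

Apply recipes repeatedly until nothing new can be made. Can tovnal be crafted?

jorion + zelkel → tovxel (Recipe 2).
Using Recipe 9, tovxel and zelkel make tovnor.
Using Recipe 8, tovnor makes norkye.
Using Recipe 7, jorion and tovnor make halgal.
jorion + halgal → belnor (Recipe 10).
norkye + belnor → tovnal (Recipe 6).

Yes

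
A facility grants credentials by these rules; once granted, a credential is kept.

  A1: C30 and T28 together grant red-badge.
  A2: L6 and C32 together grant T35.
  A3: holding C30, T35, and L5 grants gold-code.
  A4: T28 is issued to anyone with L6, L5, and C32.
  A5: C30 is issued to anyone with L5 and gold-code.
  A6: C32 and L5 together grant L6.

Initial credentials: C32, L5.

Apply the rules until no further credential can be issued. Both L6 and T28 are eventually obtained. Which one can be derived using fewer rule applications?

L6

L6: Holding C32 and L5 grants L6 (A6). [1 rule application]
T28: Holding C32 and L5 grants L6 (A6). Holding L6, L5, and C32 grants T28 (A4). [2 rule applications]
L6 needs fewer.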